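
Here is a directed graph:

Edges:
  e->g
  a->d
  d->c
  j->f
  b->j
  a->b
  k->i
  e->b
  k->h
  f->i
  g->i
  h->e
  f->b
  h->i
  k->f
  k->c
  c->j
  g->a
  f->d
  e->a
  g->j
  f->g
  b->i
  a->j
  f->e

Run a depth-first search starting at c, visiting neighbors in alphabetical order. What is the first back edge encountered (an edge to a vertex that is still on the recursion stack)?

b→j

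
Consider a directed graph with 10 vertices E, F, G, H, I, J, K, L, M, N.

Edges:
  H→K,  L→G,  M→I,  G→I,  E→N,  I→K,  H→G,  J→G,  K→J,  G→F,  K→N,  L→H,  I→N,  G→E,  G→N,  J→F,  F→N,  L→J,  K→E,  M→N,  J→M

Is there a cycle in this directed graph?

DFS with white/gray/black marking, starting from K:
K gray
  E gray
    N gray
    N black
  E black
  J gray
    G gray
      G→E: E black — skip
      G→N: N black — skip
      F gray
        F→N: N black — skip
      F black
      I gray
        I→K: K is gray → back edge
Back edge found, so a cycle exists: K → J → G → I → K.

Yes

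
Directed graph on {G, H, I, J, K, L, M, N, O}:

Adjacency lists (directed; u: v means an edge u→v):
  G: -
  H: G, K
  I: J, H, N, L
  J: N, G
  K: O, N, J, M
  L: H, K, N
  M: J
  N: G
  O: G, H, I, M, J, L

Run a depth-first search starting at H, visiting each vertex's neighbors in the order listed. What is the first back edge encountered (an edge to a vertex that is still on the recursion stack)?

DFS from H (visiting each vertex's neighbors in the order listed); mark gray on enter, black on exit:
H gray
  G gray
  G black
  K gray
    O gray
      O→G: G black — skip
      O→H: H is gray → back edge
First back edge: O → H.

O→H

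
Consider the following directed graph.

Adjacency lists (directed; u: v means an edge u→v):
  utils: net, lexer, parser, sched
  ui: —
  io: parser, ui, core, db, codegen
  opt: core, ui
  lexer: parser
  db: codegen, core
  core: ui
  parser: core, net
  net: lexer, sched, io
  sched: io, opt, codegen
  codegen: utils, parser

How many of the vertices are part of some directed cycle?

A vertex is on a directed cycle iff it belongs to a strongly connected component of size ≥ 2 (or has a self-loop).
The vertices on cycles are {db, io, net, lexer, sched, utils, parser, codegen} — 8 in total.

8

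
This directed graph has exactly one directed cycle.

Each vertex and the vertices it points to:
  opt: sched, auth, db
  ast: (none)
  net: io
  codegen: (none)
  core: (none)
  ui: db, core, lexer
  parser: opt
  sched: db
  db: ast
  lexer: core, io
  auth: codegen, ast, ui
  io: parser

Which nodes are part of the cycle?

io, ui, opt, auth, lexer, parser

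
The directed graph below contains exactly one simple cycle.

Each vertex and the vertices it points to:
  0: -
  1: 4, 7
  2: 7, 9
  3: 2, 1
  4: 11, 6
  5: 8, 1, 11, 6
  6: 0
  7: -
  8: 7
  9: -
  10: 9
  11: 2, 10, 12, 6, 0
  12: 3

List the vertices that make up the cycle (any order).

1, 3, 4, 11, 12

DFS with gray/black marking from 11:
11 gray
  2 gray
    7 gray
    7 black
    9 gray
    9 black
  2 black
  10 gray
    10→9: 9 black — skip
  10 black
  12 gray
    3 gray
      3→2: 2 black — skip
      1 gray
        4 gray
          4→11: 11 is gray → back edge
Back edge closes the cycle 11 → 12 → 3 → 1 → 4 → 11; its vertices are {1, 3, 4, 11, 12}.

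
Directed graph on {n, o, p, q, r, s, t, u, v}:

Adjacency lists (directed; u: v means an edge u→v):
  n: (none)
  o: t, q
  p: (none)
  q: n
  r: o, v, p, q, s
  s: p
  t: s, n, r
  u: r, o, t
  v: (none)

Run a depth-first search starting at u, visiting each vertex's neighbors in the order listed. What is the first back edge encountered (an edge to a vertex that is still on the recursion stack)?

DFS from u (visiting each vertex's neighbors in the order listed); mark gray on enter, black on exit:
u gray
  r gray
    o gray
      t gray
        s gray
          p gray
          p black
        s black
        n gray
        n black
        t→r: r is gray → back edge
First back edge: t → r.

t->r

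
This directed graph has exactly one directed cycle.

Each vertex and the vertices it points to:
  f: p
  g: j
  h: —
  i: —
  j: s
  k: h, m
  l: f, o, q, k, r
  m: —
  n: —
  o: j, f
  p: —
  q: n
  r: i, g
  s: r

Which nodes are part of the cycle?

DFS with gray/black marking from r:
r gray
  i gray
  i black
  g gray
    j gray
      s gray
        s→r: r is gray → back edge
Back edge closes the cycle r → g → j → s → r; its vertices are {g, j, r, s}.

g, j, r, s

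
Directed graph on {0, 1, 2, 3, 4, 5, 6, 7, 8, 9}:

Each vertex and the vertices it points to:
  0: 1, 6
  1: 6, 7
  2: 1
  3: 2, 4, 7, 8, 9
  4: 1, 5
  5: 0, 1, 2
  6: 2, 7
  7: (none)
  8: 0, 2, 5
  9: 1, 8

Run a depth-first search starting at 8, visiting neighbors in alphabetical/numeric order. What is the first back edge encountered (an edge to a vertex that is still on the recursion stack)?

DFS from 8 (visiting neighbors in alphabetical/numeric order); mark gray on enter, black on exit:
8 gray
  0 gray
    1 gray
      6 gray
        2 gray
          2→1: 1 is gray → back edge
First back edge: 2 → 1.

2→1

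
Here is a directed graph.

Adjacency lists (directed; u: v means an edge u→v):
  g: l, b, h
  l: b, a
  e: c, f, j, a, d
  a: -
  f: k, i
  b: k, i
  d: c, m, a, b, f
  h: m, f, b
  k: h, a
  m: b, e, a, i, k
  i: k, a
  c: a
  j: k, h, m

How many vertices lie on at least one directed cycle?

A vertex is on a directed cycle iff it belongs to a strongly connected component of size ≥ 2 (or has a self-loop).
The vertices on cycles are {b, d, e, f, h, i, j, k, m} — 9 in total.

9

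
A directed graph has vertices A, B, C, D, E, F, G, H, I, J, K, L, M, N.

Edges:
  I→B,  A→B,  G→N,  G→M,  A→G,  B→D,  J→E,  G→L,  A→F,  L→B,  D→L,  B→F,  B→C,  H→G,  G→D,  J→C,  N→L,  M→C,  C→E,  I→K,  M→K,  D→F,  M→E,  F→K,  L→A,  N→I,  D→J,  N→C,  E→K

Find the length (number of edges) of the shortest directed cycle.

For each vertex v, BFS finds the shortest path from v back to v.
The shortest such closed walk is G → L → A → G, length 3.

3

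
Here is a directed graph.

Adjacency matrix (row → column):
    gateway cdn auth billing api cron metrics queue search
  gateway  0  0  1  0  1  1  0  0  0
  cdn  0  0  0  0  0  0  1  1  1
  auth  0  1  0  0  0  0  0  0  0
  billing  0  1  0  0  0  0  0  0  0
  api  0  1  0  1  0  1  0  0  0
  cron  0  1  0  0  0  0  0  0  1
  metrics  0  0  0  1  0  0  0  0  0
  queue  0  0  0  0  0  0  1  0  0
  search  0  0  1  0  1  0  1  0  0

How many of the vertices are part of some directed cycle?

8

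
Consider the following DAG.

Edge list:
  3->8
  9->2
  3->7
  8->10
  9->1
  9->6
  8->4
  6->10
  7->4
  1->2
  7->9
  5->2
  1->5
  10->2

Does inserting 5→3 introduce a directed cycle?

Yes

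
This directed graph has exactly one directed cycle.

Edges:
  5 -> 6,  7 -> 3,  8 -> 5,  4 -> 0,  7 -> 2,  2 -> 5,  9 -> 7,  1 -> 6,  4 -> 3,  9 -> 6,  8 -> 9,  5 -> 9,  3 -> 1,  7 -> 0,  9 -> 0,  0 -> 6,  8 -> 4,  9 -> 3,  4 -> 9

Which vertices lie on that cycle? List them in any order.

DFS with gray/black marking from 5:
5 gray
  6 gray
  6 black
  9 gray
    7 gray
      3 gray
        1 gray
          1→6: 6 black — skip
        1 black
      3 black
      0 gray
        0→6: 6 black — skip
      0 black
      2 gray
        2→5: 5 is gray → back edge
Back edge closes the cycle 5 → 9 → 7 → 2 → 5; its vertices are {2, 5, 7, 9}.

2, 5, 7, 9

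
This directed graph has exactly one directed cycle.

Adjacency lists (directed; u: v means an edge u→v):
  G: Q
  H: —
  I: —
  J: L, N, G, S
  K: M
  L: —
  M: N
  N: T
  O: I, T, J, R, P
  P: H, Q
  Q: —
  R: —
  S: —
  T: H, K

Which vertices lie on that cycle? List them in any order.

K, M, N, T

DFS with gray/black marking from T:
T gray
  H gray
  H black
  K gray
    M gray
      N gray
        N→T: T is gray → back edge
Back edge closes the cycle T → K → M → N → T; its vertices are {K, M, N, T}.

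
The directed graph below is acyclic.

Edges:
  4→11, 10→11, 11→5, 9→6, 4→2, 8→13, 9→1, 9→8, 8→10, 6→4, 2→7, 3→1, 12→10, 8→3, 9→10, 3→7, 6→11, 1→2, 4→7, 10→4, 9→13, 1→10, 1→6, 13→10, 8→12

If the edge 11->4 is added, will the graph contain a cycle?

Adding 11→4 creates a cycle iff 4 can already reach 11.
Path from 4: 4 → 11.
So 4 → … → 11 → 4 is a cycle.

Yes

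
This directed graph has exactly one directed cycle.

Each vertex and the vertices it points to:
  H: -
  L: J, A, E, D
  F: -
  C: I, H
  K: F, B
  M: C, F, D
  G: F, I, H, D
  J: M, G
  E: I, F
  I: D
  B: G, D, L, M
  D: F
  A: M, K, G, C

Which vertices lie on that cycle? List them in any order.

A, B, K, L

DFS with gray/black marking from B:
B gray
  G gray
    F gray
    F black
    I gray
      D gray
        D→F: F black — skip
      D black
    I black
    H gray
    H black
    G→D: D black — skip
  G black
  B→D: D black — skip
  L gray
    J gray
      M gray
        C gray
          C→I: I black — skip
          C→H: H black — skip
        C black
        M→F: F black — skip
        M→D: D black — skip
      M black
      J→G: G black — skip
    J black
    A gray
      A→M: M black — skip
      K gray
        K→F: F black — skip
        K→B: B is gray → back edge
Back edge closes the cycle B → L → A → K → B; its vertices are {A, B, K, L}.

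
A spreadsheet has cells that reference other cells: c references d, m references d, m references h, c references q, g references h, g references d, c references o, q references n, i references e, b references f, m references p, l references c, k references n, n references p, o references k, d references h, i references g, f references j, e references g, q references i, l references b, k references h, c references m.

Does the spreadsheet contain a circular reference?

DFS with white/gray/black marking, starting from i:
i gray
  g gray
    d gray
      h gray
      h black
    d black
    g→h: h black — skip
  g black
  e gray
    e→g: g black — skip
  e black
i black
b gray
  f gray
    j gray
    j black
  f black
b black
c gray
  q gray
    n gray
      p gray
      p black
    n black
    q→i: i black — skip
  q black
  c→d: d black — skip
  o gray
    k gray
      k→n: n black — skip
      k→h: h black — skip
    k black
  o black
  m gray
    m→h: h black — skip
    m→d: d black — skip
    m→p: p black — skip
  m black
c black
l gray
  l→b: b black — skip
  l→c: c black — skip
l black
Every edge goes to a white or black vertex — no back edge, so the graph is acyclic.

No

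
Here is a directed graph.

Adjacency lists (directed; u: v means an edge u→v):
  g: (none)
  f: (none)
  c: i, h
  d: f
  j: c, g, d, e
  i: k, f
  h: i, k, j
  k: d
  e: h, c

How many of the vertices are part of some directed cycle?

4

A vertex is on a directed cycle iff it belongs to a strongly connected component of size ≥ 2 (or has a self-loop).
The vertices on cycles are {c, e, h, j} — 4 in total.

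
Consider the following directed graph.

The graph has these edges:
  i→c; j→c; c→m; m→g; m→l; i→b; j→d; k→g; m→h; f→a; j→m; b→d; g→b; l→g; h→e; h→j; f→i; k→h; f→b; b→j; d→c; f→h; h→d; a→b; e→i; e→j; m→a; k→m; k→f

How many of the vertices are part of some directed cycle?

11

A vertex is on a directed cycle iff it belongs to a strongly connected component of size ≥ 2 (or has a self-loop).
The vertices on cycles are {a, b, c, d, e, g, h, i, j, l, m} — 11 in total.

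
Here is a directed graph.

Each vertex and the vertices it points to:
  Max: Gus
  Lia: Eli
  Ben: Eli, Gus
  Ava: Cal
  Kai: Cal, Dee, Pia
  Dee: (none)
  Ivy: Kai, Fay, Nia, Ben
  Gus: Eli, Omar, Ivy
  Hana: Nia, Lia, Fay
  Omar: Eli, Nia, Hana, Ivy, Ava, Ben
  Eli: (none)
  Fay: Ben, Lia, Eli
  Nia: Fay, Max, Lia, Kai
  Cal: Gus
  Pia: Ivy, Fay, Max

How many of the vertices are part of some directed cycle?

12

A vertex is on a directed cycle iff it belongs to a strongly connected component of size ≥ 2 (or has a self-loop).
The vertices on cycles are {Ava, Ben, Cal, Fay, Gus, Ivy, Kai, Max, Nia, Pia, Hana, Omar} — 12 in total.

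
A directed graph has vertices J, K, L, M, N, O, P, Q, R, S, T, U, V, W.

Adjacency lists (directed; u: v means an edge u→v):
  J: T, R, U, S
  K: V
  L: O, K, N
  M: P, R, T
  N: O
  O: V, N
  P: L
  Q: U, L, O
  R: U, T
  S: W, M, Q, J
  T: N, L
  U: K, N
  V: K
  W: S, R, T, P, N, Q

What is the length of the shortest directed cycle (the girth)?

2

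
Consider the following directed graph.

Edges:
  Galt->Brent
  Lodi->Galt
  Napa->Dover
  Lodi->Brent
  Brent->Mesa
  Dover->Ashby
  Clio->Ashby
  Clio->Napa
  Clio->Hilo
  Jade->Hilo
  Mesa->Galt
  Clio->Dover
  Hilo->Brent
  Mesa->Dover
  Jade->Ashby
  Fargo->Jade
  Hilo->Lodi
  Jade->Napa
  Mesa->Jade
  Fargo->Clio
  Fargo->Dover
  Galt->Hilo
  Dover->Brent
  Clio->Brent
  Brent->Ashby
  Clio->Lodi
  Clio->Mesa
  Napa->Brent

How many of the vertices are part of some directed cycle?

8

A vertex is on a directed cycle iff it belongs to a strongly connected component of size ≥ 2 (or has a self-loop).
The vertices on cycles are {Galt, Hilo, Jade, Lodi, Mesa, Napa, Brent, Dover} — 8 in total.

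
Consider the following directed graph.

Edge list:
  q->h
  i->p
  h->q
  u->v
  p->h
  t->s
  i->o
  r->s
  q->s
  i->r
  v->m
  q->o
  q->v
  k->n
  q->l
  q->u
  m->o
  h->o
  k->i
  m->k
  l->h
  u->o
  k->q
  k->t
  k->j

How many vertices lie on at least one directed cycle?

9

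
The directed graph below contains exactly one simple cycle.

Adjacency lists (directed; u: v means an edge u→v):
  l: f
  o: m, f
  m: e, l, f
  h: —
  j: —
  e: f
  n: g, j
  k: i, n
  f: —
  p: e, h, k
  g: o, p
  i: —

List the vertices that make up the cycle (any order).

g, k, n, p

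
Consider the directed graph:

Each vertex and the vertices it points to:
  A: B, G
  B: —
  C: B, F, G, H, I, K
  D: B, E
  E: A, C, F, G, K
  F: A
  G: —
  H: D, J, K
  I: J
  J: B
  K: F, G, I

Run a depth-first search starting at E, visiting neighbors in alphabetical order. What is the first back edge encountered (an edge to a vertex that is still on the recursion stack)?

D->E

DFS from E (visiting neighbors in alphabetical order); mark gray on enter, black on exit:
E gray
  A gray
    B gray
    B black
    G gray
    G black
  A black
  C gray
    C→B: B black — skip
    F gray
      F→A: A black — skip
    F black
    C→G: G black — skip
    H gray
      D gray
        D→B: B black — skip
        D→E: E is gray → back edge
First back edge: D → E.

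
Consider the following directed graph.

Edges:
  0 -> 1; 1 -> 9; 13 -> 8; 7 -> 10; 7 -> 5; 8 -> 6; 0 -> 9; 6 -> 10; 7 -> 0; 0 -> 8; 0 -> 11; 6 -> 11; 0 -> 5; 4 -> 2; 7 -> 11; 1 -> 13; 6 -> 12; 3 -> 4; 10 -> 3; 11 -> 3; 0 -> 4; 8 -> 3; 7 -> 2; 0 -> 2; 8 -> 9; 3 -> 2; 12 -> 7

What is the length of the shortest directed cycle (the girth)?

5

For each vertex v, BFS finds the shortest path from v back to v.
The shortest such closed walk is 7 → 0 → 8 → 6 → 12 → 7, length 5.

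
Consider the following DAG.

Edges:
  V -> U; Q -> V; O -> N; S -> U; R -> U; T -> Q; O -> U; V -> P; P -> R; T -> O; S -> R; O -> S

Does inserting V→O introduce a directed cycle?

No

Adding V→O creates a cycle iff O can already reach V.
Explore from O: no path reaches V. The graph stays acyclic.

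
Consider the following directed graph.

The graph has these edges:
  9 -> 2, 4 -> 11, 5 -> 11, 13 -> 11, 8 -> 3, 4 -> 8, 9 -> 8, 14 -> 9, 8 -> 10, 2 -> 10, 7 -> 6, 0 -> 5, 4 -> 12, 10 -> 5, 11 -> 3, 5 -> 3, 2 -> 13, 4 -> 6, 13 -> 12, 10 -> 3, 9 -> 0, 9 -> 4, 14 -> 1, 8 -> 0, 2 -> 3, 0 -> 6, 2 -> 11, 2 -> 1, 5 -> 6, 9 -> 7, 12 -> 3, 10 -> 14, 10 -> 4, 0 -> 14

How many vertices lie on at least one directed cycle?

7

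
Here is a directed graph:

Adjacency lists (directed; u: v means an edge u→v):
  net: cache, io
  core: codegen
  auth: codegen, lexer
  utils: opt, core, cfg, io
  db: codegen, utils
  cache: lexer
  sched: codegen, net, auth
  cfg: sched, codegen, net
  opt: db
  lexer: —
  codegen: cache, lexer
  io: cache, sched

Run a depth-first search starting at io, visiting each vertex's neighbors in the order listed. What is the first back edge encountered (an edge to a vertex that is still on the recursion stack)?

net->io

DFS from io (visiting each vertex's neighbors in the order listed); mark gray on enter, black on exit:
io gray
  cache gray
    lexer gray
    lexer black
  cache black
  sched gray
    codegen gray
      codegen→cache: cache black — skip
      codegen→lexer: lexer black — skip
    codegen black
    net gray
      net→cache: cache black — skip
      net→io: io is gray → back edge
First back edge: net → io.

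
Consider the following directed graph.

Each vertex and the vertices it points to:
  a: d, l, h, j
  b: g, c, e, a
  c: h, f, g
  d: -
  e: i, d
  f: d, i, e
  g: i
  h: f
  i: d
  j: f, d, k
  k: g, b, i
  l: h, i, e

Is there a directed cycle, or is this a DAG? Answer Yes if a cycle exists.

DFS with white/gray/black marking, starting from h:
h gray
  f gray
    d gray
    d black
    i gray
      i→d: d black — skip
    i black
    e gray
      e→i: i black — skip
      e→d: d black — skip
    e black
  f black
h black
a gray
  a→d: d black — skip
  l gray
    l→h: h black — skip
    l→i: i black — skip
    l→e: e black — skip
  l black
  a→h: h black — skip
  j gray
    j→f: f black — skip
    j→d: d black — skip
    k gray
      g gray
        g→i: i black — skip
      g black
      b gray
        b→g: g black — skip
        c gray
          c→h: h black — skip
          c→f: f black — skip
          c→g: g black — skip
        c black
        b→e: e black — skip
        b→a: a is gray → back edge
Back edge found, so a cycle exists: a → j → k → b → a.

Yes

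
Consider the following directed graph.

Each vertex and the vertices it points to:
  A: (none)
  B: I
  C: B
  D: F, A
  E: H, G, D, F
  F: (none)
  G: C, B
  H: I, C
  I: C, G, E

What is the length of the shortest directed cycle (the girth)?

For each vertex v, BFS finds the shortest path from v back to v.
The shortest such closed walk is E → H → I → E, length 3.

3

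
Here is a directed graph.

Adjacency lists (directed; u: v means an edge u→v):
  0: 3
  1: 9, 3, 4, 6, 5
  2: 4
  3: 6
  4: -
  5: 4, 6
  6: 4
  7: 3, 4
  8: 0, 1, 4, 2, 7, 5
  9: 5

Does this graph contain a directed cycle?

DFS with white/gray/black marking, starting from 0:
0 gray
  3 gray
    6 gray
      4 gray
      4 black
    6 black
  3 black
0 black
1 gray
  9 gray
    5 gray
      5→4: 4 black — skip
      5→6: 6 black — skip
    5 black
  9 black
  1→3: 3 black — skip
  1→4: 4 black — skip
  1→6: 6 black — skip
  1→5: 5 black — skip
1 black
2 gray
  2→4: 4 black — skip
2 black
7 gray
  7→3: 3 black — skip
  7→4: 4 black — skip
7 black
8 gray
  8→0: 0 black — skip
  8→1: 1 black — skip
  8→4: 4 black — skip
  8→2: 2 black — skip
  8→7: 7 black — skip
  8→5: 5 black — skip
8 black
Every edge goes to a white or black vertex — no back edge, so the graph is acyclic.

No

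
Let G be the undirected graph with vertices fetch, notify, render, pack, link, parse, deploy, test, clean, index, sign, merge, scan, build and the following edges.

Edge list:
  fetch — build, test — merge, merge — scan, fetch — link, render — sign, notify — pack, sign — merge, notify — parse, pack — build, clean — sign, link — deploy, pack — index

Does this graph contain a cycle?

DFS, tracking each vertex's parent; an edge to a visited non-parent vertex closes a cycle.
Start from build:
visit build (parent –)
  visit fetch (parent build)
    visit link (parent fetch)
      visit deploy (parent link)
        deploy–link: parent, skip
      link–fetch: parent, skip
    fetch–build: parent, skip
  visit pack (parent build)
    visit notify (parent pack)
      visit parse (parent notify)
        parse–notify: parent, skip
      notify–pack: parent, skip
    visit index (parent pack)
      index–pack: parent, skip
    pack–build: parent, skip
visit render (parent –)
  visit sign (parent render)
    visit merge (parent sign)
      visit scan (parent merge)
        scan–merge: parent, skip
      merge–sign: parent, skip
      visit test (parent merge)
        test–merge: parent, skip
    visit clean (parent sign)
      clean–sign: parent, skip
    sign–render: parent, skip
No non-parent visited neighbor found — the graph is a forest.

No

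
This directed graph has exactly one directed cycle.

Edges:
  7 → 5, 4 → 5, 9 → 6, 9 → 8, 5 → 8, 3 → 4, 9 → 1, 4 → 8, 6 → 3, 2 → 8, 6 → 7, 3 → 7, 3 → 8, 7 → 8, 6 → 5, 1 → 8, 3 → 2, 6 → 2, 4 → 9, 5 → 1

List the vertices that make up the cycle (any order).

DFS with gray/black marking from 9:
9 gray
  6 gray
    3 gray
      8 gray
      8 black
      7 gray
        7→8: 8 black — skip
        5 gray
          5→8: 8 black — skip
          1 gray
            1→8: 8 black — skip
          1 black
        5 black
      7 black
      4 gray
        4→5: 5 black — skip
        4→8: 8 black — skip
        4→9: 9 is gray → back edge
Back edge closes the cycle 9 → 6 → 3 → 4 → 9; its vertices are {3, 4, 6, 9}.

3, 4, 6, 9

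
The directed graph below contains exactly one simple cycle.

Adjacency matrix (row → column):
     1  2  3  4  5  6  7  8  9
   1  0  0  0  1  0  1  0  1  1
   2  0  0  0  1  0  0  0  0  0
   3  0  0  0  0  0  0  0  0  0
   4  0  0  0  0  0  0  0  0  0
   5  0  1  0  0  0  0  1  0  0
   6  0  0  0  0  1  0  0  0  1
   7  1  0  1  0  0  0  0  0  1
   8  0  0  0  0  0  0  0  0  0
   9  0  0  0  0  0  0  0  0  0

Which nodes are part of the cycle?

1, 5, 6, 7

DFS with gray/black marking from 6:
6 gray
  5 gray
    2 gray
      4 gray
      4 black
    2 black
    7 gray
      1 gray
        9 gray
        9 black
        1→4: 4 black — skip
        8 gray
        8 black
        1→6: 6 is gray → back edge
Back edge closes the cycle 6 → 5 → 7 → 1 → 6; its vertices are {1, 5, 6, 7}.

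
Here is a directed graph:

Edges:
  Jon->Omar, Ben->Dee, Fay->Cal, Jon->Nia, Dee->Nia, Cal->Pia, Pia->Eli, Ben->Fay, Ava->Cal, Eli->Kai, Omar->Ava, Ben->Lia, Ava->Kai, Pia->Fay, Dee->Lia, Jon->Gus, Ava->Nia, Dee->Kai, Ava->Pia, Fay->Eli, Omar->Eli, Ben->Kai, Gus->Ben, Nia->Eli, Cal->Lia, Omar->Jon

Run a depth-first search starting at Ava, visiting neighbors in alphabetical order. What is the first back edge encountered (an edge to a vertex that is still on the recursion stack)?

DFS from Ava (visiting neighbors in alphabetical order); mark gray on enter, black on exit:
Ava gray
  Cal gray
    Lia gray
    Lia black
    Pia gray
      Eli gray
        Kai gray
        Kai black
      Eli black
      Fay gray
        Fay→Cal: Cal is gray → back edge
First back edge: Fay → Cal.

Fay->Cal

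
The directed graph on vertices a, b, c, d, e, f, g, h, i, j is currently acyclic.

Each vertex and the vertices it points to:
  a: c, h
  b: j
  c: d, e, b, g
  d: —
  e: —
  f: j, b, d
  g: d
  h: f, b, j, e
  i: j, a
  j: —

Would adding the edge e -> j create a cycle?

Adding e→j creates a cycle iff j can already reach e.
Explore from j: no path reaches e. The graph stays acyclic.

No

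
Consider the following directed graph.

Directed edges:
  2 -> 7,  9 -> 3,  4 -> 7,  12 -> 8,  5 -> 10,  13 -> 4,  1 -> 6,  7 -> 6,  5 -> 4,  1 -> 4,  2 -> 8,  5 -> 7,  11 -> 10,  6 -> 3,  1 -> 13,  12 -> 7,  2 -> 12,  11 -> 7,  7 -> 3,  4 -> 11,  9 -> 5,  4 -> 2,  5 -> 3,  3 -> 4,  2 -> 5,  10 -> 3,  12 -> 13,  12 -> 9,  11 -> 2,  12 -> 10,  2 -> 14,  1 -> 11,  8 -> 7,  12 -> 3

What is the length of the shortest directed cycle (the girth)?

3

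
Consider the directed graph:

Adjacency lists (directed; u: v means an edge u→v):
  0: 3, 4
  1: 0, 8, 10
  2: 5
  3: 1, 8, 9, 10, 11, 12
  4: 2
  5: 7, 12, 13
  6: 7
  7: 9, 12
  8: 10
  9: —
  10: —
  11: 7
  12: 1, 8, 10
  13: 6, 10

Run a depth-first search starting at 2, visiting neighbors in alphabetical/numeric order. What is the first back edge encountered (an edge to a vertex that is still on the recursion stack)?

3→1

DFS from 2 (visiting neighbors in alphabetical/numeric order); mark gray on enter, black on exit:
2 gray
  5 gray
    7 gray
      9 gray
      9 black
      12 gray
        1 gray
          0 gray
            3 gray
              3→1: 1 is gray → back edge
First back edge: 3 → 1.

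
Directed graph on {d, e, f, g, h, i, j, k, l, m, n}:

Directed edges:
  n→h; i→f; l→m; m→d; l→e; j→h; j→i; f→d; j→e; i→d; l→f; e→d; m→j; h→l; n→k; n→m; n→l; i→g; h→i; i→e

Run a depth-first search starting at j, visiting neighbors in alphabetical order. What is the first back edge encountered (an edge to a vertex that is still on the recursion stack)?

m→j

DFS from j (visiting neighbors in alphabetical order); mark gray on enter, black on exit:
j gray
  e gray
    d gray
    d black
  e black
  h gray
    i gray
      i→d: d black — skip
      i→e: e black — skip
      f gray
        f→d: d black — skip
      f black
      g gray
      g black
    i black
    l gray
      l→e: e black — skip
      l→f: f black — skip
      m gray
        m→d: d black — skip
        m→j: j is gray → back edge
First back edge: m → j.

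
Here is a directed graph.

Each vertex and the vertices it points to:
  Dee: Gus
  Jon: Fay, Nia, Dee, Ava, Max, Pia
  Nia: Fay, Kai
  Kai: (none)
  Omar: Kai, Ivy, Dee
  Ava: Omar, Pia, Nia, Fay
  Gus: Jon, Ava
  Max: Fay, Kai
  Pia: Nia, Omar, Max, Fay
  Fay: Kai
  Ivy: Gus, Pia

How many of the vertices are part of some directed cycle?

7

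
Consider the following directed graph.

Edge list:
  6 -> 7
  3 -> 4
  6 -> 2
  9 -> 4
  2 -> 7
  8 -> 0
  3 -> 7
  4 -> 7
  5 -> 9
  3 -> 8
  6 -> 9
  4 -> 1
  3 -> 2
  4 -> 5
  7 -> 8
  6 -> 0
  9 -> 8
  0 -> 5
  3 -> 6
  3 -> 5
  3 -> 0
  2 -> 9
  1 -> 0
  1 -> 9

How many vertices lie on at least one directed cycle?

7

A vertex is on a directed cycle iff it belongs to a strongly connected component of size ≥ 2 (or has a self-loop).
The vertices on cycles are {0, 1, 4, 5, 7, 8, 9} — 7 in total.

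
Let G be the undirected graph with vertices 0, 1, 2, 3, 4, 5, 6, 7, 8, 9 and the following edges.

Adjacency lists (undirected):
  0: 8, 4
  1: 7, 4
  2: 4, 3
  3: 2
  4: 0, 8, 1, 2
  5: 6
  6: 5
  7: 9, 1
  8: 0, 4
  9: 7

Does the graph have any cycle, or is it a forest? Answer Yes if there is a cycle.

DFS, tracking each vertex's parent; an edge to a visited non-parent vertex closes a cycle.
Start from 7:
visit 7 (parent –)
  visit 9 (parent 7)
    9–7: parent, skip
  visit 1 (parent 7)
    1–7: parent, skip
    visit 4 (parent 1)
      visit 0 (parent 4)
        visit 8 (parent 0)
          8–0: parent, skip
          8–4: 4 visited and ≠ parent → cycle
Cycle: 4 – 0 – 8 – 4.

Yes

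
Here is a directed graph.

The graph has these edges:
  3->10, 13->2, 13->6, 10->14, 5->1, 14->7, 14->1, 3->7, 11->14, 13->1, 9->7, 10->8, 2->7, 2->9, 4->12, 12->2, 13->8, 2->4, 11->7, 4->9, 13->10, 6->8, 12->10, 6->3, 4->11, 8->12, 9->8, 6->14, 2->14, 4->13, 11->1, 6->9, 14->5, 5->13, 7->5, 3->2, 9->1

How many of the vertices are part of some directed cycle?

A vertex is on a directed cycle iff it belongs to a strongly connected component of size ≥ 2 (or has a self-loop).
The vertices on cycles are {2, 3, 4, 5, 6, 7, 8, 9, 10, 11, 12, 13, 14} — 13 in total.

13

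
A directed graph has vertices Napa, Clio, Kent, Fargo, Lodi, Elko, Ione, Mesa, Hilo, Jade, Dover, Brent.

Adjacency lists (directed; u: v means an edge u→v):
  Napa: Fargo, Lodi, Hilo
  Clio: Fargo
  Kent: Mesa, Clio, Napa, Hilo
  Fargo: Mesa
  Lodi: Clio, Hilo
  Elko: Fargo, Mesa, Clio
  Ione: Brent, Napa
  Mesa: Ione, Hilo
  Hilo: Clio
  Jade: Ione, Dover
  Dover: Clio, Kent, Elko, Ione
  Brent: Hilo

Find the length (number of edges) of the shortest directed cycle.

For each vertex v, BFS finds the shortest path from v back to v.
The shortest such closed walk is Ione → Napa → Fargo → Mesa → Ione, length 4.

4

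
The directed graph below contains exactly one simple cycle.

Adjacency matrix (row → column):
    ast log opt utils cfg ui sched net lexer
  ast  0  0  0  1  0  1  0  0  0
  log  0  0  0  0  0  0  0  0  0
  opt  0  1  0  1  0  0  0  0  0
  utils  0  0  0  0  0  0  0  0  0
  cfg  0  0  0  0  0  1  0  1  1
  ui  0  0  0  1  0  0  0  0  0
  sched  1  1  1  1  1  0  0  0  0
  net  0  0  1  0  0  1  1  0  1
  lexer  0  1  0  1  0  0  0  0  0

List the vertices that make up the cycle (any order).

cfg, net, sched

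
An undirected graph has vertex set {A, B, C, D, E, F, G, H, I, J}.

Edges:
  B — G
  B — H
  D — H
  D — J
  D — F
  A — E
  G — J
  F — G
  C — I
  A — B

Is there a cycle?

Yes

DFS, tracking each vertex's parent; an edge to a visited non-parent vertex closes a cycle.
Start from D:
visit D (parent –)
  visit F (parent D)
    visit G (parent F)
      visit B (parent G)
        visit A (parent B)
          A–B: parent, skip
          visit E (parent A)
            E–A: parent, skip
        visit H (parent B)
          H–D: D visited and ≠ parent → cycle
Cycle: D – F – G – B – H – D.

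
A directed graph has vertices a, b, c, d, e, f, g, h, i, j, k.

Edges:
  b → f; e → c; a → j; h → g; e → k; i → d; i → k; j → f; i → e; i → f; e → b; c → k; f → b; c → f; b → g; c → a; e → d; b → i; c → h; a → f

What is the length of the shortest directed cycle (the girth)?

For each vertex v, BFS finds the shortest path from v back to v.
The shortest such closed walk is b → f → b, length 2.

2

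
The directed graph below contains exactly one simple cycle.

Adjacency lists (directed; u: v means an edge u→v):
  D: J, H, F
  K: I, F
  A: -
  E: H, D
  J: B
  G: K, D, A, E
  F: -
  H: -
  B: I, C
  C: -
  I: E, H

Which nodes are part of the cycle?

B, D, E, I, J

DFS with gray/black marking from D:
D gray
  J gray
    B gray
      I gray
        E gray
          H gray
          H black
          E→D: D is gray → back edge
Back edge closes the cycle D → J → B → I → E → D; its vertices are {B, D, E, I, J}.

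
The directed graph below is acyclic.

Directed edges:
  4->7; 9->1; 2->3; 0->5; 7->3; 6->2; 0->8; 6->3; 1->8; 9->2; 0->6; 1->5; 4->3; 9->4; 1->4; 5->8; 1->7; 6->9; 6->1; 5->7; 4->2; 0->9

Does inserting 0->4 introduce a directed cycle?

Adding 0→4 creates a cycle iff 4 can already reach 0.
Explore from 4: no path reaches 0. The graph stays acyclic.

No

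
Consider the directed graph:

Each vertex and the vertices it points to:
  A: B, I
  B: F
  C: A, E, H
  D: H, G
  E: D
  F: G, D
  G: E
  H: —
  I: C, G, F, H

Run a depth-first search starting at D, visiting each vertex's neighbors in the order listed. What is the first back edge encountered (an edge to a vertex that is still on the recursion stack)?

DFS from D (visiting each vertex's neighbors in the order listed); mark gray on enter, black on exit:
D gray
  H gray
  H black
  G gray
    E gray
      E→D: D is gray → back edge
First back edge: E → D.

E->D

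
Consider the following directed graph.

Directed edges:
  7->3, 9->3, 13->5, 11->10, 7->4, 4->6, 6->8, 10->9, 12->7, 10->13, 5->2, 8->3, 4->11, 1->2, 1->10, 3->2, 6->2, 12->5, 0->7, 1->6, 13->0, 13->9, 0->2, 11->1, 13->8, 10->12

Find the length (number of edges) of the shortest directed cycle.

5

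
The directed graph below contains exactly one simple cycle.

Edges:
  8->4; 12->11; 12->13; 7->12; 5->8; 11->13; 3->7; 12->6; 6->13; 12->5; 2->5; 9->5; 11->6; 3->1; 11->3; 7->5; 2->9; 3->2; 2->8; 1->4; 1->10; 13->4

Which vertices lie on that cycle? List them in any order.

3, 7, 11, 12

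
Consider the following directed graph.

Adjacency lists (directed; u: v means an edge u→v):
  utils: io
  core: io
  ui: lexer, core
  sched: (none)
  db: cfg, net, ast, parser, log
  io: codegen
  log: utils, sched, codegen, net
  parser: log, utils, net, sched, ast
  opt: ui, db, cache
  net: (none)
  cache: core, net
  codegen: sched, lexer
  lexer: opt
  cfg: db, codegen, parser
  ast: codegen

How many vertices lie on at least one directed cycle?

13

A vertex is on a directed cycle iff it belongs to a strongly connected component of size ≥ 2 (or has a self-loop).
The vertices on cycles are {db, io, ui, ast, cfg, log, opt, core, cache, lexer, utils, parser, codegen} — 13 in total.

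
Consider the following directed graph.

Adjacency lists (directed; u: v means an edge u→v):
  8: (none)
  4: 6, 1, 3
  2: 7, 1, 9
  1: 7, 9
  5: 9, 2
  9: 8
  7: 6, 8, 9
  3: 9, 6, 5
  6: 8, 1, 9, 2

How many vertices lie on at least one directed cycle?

A vertex is on a directed cycle iff it belongs to a strongly connected component of size ≥ 2 (or has a self-loop).
The vertices on cycles are {1, 2, 6, 7} — 4 in total.

4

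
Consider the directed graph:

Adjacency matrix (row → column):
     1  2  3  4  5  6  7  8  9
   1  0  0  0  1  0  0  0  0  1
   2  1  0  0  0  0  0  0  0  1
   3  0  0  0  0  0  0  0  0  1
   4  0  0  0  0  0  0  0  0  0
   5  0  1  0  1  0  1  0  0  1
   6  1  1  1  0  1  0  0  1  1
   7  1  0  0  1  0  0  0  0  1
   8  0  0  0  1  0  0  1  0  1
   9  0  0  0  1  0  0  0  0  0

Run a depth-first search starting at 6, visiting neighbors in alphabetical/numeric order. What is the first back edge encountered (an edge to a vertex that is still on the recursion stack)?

5→6

DFS from 6 (visiting neighbors in alphabetical/numeric order); mark gray on enter, black on exit:
6 gray
  1 gray
    4 gray
    4 black
    9 gray
      9→4: 4 black — skip
    9 black
  1 black
  2 gray
    2→1: 1 black — skip
    2→9: 9 black — skip
  2 black
  3 gray
    3→9: 9 black — skip
  3 black
  5 gray
    5→2: 2 black — skip
    5→4: 4 black — skip
    5→6: 6 is gray → back edge
First back edge: 5 → 6.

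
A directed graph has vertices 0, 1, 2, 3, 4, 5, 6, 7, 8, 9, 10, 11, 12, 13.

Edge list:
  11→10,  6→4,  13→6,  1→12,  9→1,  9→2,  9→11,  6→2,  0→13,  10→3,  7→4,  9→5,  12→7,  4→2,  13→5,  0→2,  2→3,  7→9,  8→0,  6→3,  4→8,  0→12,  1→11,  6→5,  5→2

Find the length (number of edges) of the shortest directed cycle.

4

For each vertex v, BFS finds the shortest path from v back to v.
The shortest such closed walk is 7 → 9 → 1 → 12 → 7, length 4.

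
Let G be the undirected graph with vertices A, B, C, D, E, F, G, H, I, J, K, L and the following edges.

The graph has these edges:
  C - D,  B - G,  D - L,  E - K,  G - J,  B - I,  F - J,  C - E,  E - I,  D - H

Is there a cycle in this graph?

DFS, tracking each vertex's parent; an edge to a visited non-parent vertex closes a cycle.
Start from L:
visit L (parent –)
  visit D (parent L)
    visit C (parent D)
      C–D: parent, skip
      visit E (parent C)
        visit I (parent E)
          I–E: parent, skip
          visit B (parent I)
            visit G (parent B)
              visit J (parent G)
                visit F (parent J)
                  F–J: parent, skip
                J–G: parent, skip
              G–B: parent, skip
            B–I: parent, skip
        E–C: parent, skip
        visit K (parent E)
          K–E: parent, skip
    D–L: parent, skip
    visit H (parent D)
      H–D: parent, skip
visit A (parent –)
No non-parent visited neighbor found — the graph is a forest.

No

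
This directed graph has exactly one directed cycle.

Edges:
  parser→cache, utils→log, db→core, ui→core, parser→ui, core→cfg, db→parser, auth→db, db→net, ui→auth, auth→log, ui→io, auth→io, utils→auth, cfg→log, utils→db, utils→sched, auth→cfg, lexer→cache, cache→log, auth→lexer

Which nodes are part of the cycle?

db, ui, auth, parser

DFS with gray/black marking from auth:
auth gray
  db gray
    net gray
    net black
    parser gray
      ui gray
        ui→auth: auth is gray → back edge
Back edge closes the cycle auth → db → parser → ui → auth; its vertices are {db, ui, auth, parser}.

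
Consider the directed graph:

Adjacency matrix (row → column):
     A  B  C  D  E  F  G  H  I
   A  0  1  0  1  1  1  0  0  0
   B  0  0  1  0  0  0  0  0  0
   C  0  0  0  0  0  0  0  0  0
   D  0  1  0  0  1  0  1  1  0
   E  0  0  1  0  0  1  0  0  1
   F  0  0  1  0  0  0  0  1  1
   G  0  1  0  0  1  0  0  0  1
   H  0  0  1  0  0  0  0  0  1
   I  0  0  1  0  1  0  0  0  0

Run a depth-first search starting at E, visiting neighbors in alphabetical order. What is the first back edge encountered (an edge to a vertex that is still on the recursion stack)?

I→E

DFS from E (visiting neighbors in alphabetical order); mark gray on enter, black on exit:
E gray
  C gray
  C black
  F gray
    F→C: C black — skip
    H gray
      H→C: C black — skip
      I gray
        I→C: C black — skip
        I→E: E is gray → back edge
First back edge: I → E.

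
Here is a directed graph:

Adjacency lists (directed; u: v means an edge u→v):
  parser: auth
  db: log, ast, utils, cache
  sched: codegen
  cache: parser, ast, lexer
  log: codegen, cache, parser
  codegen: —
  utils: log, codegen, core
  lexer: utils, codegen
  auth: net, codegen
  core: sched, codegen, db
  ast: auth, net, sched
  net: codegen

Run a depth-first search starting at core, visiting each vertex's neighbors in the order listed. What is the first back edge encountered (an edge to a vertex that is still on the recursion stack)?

utils->log

DFS from core (visiting each vertex's neighbors in the order listed); mark gray on enter, black on exit:
core gray
  sched gray
    codegen gray
    codegen black
  sched black
  core→codegen: codegen black — skip
  db gray
    log gray
      log→codegen: codegen black — skip
      cache gray
        parser gray
          auth gray
            net gray
              net→codegen: codegen black — skip
            net black
            auth→codegen: codegen black — skip
          auth black
        parser black
        ast gray
          ast→auth: auth black — skip
          ast→net: net black — skip
          ast→sched: sched black — skip
        ast black
        lexer gray
          utils gray
            utils→log: log is gray → back edge
First back edge: utils → log.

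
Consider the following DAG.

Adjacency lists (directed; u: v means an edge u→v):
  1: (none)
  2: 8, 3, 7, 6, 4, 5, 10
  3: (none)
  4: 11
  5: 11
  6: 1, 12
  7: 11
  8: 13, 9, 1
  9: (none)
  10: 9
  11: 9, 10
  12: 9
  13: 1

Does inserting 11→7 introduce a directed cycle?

Yes

Adding 11→7 creates a cycle iff 7 can already reach 11.
Path from 7: 7 → 11.
So 7 → … → 11 → 7 is a cycle.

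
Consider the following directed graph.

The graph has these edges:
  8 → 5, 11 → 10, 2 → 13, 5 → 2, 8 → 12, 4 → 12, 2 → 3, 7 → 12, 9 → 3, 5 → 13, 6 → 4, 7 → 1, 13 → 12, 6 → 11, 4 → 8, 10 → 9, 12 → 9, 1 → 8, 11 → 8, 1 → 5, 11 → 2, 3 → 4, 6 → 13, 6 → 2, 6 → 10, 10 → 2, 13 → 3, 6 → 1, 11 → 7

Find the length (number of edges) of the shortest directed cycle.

4

For each vertex v, BFS finds the shortest path from v back to v.
The shortest such closed walk is 4 → 12 → 9 → 3 → 4, length 4.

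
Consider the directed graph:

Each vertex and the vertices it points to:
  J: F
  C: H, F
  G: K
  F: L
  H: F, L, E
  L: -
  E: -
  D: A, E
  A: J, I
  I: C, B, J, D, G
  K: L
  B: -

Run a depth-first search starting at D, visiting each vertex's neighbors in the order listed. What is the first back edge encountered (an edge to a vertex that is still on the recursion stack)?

I->D

DFS from D (visiting each vertex's neighbors in the order listed); mark gray on enter, black on exit:
D gray
  A gray
    J gray
      F gray
        L gray
        L black
      F black
    J black
    I gray
      C gray
        H gray
          H→F: F black — skip
          H→L: L black — skip
          E gray
          E black
        H black
        C→F: F black — skip
      C black
      B gray
      B black
      I→J: J black — skip
      I→D: D is gray → back edge
First back edge: I → D.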